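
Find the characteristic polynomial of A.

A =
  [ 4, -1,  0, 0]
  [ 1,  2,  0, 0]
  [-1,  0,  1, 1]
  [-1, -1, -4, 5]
x^4 - 12*x^3 + 54*x^2 - 108*x + 81

Expanding det(x·I − A) (e.g. by cofactor expansion or by noting that A is similar to its Jordan form J, which has the same characteristic polynomial as A) gives
  χ_A(x) = x^4 - 12*x^3 + 54*x^2 - 108*x + 81
which factors as (x - 3)^4. The eigenvalues (with algebraic multiplicities) are λ = 3 with multiplicity 4.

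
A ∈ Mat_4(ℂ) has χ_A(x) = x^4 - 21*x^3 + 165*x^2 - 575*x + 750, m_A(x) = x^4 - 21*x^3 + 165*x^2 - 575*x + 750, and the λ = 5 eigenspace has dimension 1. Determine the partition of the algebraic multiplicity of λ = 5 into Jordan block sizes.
Block sizes for λ = 5: [3]

Step 1 — from the characteristic polynomial, algebraic multiplicity of λ = 5 is 3. From dim ker(A − (5)·I) = 1, there are exactly 1 Jordan blocks for λ = 5.
Step 2 — from the minimal polynomial, the factor (x − 5)^3 tells us the largest block for λ = 5 has size 3.
Step 3 — with total size 3, 1 blocks, and largest block 3, the block sizes (in nonincreasing order) are [3].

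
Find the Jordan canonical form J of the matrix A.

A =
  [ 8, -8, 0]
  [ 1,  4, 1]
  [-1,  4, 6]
J_3(6)

The characteristic polynomial is
  det(x·I − A) = x^3 - 18*x^2 + 108*x - 216 = (x - 6)^3

Eigenvalues and multiplicities (the geometric multiplicity of λ is n − rank(A − λI), which equals the number of Jordan blocks for λ):
  λ = 6: algebraic multiplicity = 3, geometric multiplicity = 1

Determining the block sizes for each eigenvalue:
  λ = 6: one block (gm = 1), so the single block has size am = 3 → block sizes [3]

Assembling the blocks gives a Jordan form
J =
  [6, 1, 0]
  [0, 6, 1]
  [0, 0, 6]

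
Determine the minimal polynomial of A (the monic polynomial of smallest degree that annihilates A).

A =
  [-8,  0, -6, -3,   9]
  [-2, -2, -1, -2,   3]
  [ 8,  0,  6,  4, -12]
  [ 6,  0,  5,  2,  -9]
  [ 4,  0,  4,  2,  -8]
x^3 + 6*x^2 + 12*x + 8

The characteristic polynomial is χ_A(x) = (x + 2)^5, so the eigenvalues are known. The minimal polynomial is
  m_A(x) = Π_λ (x − λ)^{k_λ}
where k_λ is the size of the *largest* Jordan block for λ (equivalently, the smallest k with (A − λI)^k v = 0 for every generalised eigenvector v of λ).

  λ = -2: largest Jordan block has size 3, contributing (x + 2)^3

So m_A(x) = (x + 2)^3 = x^3 + 6*x^2 + 12*x + 8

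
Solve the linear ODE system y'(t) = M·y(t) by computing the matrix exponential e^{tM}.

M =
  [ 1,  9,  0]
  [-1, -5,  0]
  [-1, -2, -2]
e^{tM} =
  [3*t*exp(-2*t) + exp(-2*t), 9*t*exp(-2*t), 0]
  [-t*exp(-2*t), -3*t*exp(-2*t) + exp(-2*t), 0]
  [-t^2*exp(-2*t)/2 - t*exp(-2*t), -3*t^2*exp(-2*t)/2 - 2*t*exp(-2*t), exp(-2*t)]

Strategy: write M = P · J · P⁻¹ where J is a Jordan canonical form, so e^{tM} = P · e^{tJ} · P⁻¹, and e^{tJ} can be computed block-by-block.

M has Jordan form
J =
  [-2,  1,  0]
  [ 0, -2,  1]
  [ 0,  0, -2]
(up to reordering of blocks).

Per-block formulas:
  For a 3×3 Jordan block J_3(-2): exp(t · J_3(-2)) = e^(-2t)·(I + t·N + (t^2/2)·N^2), where N is the 3×3 nilpotent shift.

After assembling e^{tJ} and conjugating by P, we get:

e^{tM} =
  [3*t*exp(-2*t) + exp(-2*t), 9*t*exp(-2*t), 0]
  [-t*exp(-2*t), -3*t*exp(-2*t) + exp(-2*t), 0]
  [-t^2*exp(-2*t)/2 - t*exp(-2*t), -3*t^2*exp(-2*t)/2 - 2*t*exp(-2*t), exp(-2*t)]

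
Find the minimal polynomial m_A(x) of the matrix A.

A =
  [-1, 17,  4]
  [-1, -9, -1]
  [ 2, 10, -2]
x^3 + 12*x^2 + 48*x + 64

The characteristic polynomial is χ_A(x) = (x + 4)^3, so the eigenvalues are known. The minimal polynomial is
  m_A(x) = Π_λ (x − λ)^{k_λ}
where k_λ is the size of the *largest* Jordan block for λ (equivalently, the smallest k with (A − λI)^k v = 0 for every generalised eigenvector v of λ).

  λ = -4: largest Jordan block has size 3, contributing (x + 4)^3

So m_A(x) = (x + 4)^3 = x^3 + 12*x^2 + 48*x + 64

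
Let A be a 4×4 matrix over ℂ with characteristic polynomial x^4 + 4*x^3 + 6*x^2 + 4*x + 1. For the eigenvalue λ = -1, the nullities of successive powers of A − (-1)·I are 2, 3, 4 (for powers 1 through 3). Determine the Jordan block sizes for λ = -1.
Block sizes for λ = -1: [3, 1]

From the dimensions of kernels of powers, the number of Jordan blocks of size at least j is d_j − d_{j−1} where d_j = dim ker(N^j) (with d_0 = 0). Computing the differences gives [2, 1, 1].
The number of blocks of size exactly k is (#blocks of size ≥ k) − (#blocks of size ≥ k + 1), so the partition is: 1 block(s) of size 1, 1 block(s) of size 3.
In nonincreasing order the block sizes are [3, 1].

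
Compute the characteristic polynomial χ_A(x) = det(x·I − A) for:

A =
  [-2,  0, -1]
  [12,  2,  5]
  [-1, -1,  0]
x^3

Expanding det(x·I − A) (e.g. by cofactor expansion or by noting that A is similar to its Jordan form J, which has the same characteristic polynomial as A) gives
  χ_A(x) = x^3
which factors as x^3. The eigenvalues (with algebraic multiplicities) are λ = 0 with multiplicity 3.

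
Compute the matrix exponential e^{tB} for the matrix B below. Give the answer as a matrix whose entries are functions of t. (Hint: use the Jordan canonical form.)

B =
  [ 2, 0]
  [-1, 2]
e^{tB} =
  [exp(2*t), 0]
  [-t*exp(2*t), exp(2*t)]

Strategy: write B = P · J · P⁻¹ where J is a Jordan canonical form, so e^{tB} = P · e^{tJ} · P⁻¹, and e^{tJ} can be computed block-by-block.

B has Jordan form
J =
  [2, 1]
  [0, 2]
(up to reordering of blocks).

Per-block formulas:
  For a 2×2 Jordan block J_2(2): exp(t · J_2(2)) = e^(2t)·(I + t·N), where N is the 2×2 nilpotent shift.

After assembling e^{tJ} and conjugating by P, we get:

e^{tB} =
  [exp(2*t), 0]
  [-t*exp(2*t), exp(2*t)]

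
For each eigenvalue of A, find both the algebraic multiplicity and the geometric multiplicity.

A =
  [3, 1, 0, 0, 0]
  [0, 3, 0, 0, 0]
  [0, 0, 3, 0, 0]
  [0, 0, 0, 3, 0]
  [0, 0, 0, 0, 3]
λ = 3: alg = 5, geom = 4

Step 1 — factor the characteristic polynomial to read off the algebraic multiplicities:
  χ_A(x) = (x - 3)^5

Step 2 — compute geometric multiplicities via the rank-nullity identity g(λ) = n − rank(A − λI):
  rank(A − (3)·I) = 1, so dim ker(A − (3)·I) = n − 1 = 4

Summary:
  λ = 3: algebraic multiplicity = 5, geometric multiplicity = 4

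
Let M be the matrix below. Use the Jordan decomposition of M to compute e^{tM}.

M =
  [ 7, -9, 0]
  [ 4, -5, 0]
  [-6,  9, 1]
e^{tM} =
  [6*t*exp(t) + exp(t), -9*t*exp(t), 0]
  [4*t*exp(t), -6*t*exp(t) + exp(t), 0]
  [-6*t*exp(t), 9*t*exp(t), exp(t)]

Strategy: write M = P · J · P⁻¹ where J is a Jordan canonical form, so e^{tM} = P · e^{tJ} · P⁻¹, and e^{tJ} can be computed block-by-block.

M has Jordan form
J =
  [1, 1, 0]
  [0, 1, 0]
  [0, 0, 1]
(up to reordering of blocks).

Per-block formulas:
  For a 2×2 Jordan block J_2(1): exp(t · J_2(1)) = e^(1t)·(I + t·N), where N is the 2×2 nilpotent shift.
  For a 1×1 block at λ = 1: exp(t · [1]) = [e^(1t)].

After assembling e^{tJ} and conjugating by P, we get:

e^{tM} =
  [6*t*exp(t) + exp(t), -9*t*exp(t), 0]
  [4*t*exp(t), -6*t*exp(t) + exp(t), 0]
  [-6*t*exp(t), 9*t*exp(t), exp(t)]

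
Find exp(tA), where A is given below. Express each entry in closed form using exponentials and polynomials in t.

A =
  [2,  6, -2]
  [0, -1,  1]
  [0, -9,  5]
e^{tA} =
  [exp(2*t), 6*t*exp(2*t), -2*t*exp(2*t)]
  [0, -3*t*exp(2*t) + exp(2*t), t*exp(2*t)]
  [0, -9*t*exp(2*t), 3*t*exp(2*t) + exp(2*t)]

Strategy: write A = P · J · P⁻¹ where J is a Jordan canonical form, so e^{tA} = P · e^{tJ} · P⁻¹, and e^{tJ} can be computed block-by-block.

A has Jordan form
J =
  [2, 1, 0]
  [0, 2, 0]
  [0, 0, 2]
(up to reordering of blocks).

Per-block formulas:
  For a 1×1 block at λ = 2: exp(t · [2]) = [e^(2t)].
  For a 2×2 Jordan block J_2(2): exp(t · J_2(2)) = e^(2t)·(I + t·N), where N is the 2×2 nilpotent shift.

After assembling e^{tJ} and conjugating by P, we get:

e^{tA} =
  [exp(2*t), 6*t*exp(2*t), -2*t*exp(2*t)]
  [0, -3*t*exp(2*t) + exp(2*t), t*exp(2*t)]
  [0, -9*t*exp(2*t), 3*t*exp(2*t) + exp(2*t)]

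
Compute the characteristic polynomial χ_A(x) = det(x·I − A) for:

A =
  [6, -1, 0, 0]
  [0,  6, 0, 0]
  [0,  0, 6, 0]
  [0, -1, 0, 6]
x^4 - 24*x^3 + 216*x^2 - 864*x + 1296

Expanding det(x·I − A) (e.g. by cofactor expansion or by noting that A is similar to its Jordan form J, which has the same characteristic polynomial as A) gives
  χ_A(x) = x^4 - 24*x^3 + 216*x^2 - 864*x + 1296
which factors as (x - 6)^4. The eigenvalues (with algebraic multiplicities) are λ = 6 with multiplicity 4.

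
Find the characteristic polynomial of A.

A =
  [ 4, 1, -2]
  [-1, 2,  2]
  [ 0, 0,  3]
x^3 - 9*x^2 + 27*x - 27

Expanding det(x·I − A) (e.g. by cofactor expansion or by noting that A is similar to its Jordan form J, which has the same characteristic polynomial as A) gives
  χ_A(x) = x^3 - 9*x^2 + 27*x - 27
which factors as (x - 3)^3. The eigenvalues (with algebraic multiplicities) are λ = 3 with multiplicity 3.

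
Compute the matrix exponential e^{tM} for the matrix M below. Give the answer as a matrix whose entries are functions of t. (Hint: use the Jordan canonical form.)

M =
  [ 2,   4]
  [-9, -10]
e^{tM} =
  [6*t*exp(-4*t) + exp(-4*t), 4*t*exp(-4*t)]
  [-9*t*exp(-4*t), -6*t*exp(-4*t) + exp(-4*t)]

Strategy: write M = P · J · P⁻¹ where J is a Jordan canonical form, so e^{tM} = P · e^{tJ} · P⁻¹, and e^{tJ} can be computed block-by-block.

M has Jordan form
J =
  [-4,  1]
  [ 0, -4]
(up to reordering of blocks).

Per-block formulas:
  For a 2×2 Jordan block J_2(-4): exp(t · J_2(-4)) = e^(-4t)·(I + t·N), where N is the 2×2 nilpotent shift.

After assembling e^{tJ} and conjugating by P, we get:

e^{tM} =
  [6*t*exp(-4*t) + exp(-4*t), 4*t*exp(-4*t)]
  [-9*t*exp(-4*t), -6*t*exp(-4*t) + exp(-4*t)]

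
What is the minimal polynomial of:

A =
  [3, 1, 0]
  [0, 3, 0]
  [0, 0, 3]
x^2 - 6*x + 9

The characteristic polynomial is χ_A(x) = (x - 3)^3, so the eigenvalues are known. The minimal polynomial is
  m_A(x) = Π_λ (x − λ)^{k_λ}
where k_λ is the size of the *largest* Jordan block for λ (equivalently, the smallest k with (A − λI)^k v = 0 for every generalised eigenvector v of λ).

  λ = 3: largest Jordan block has size 2, contributing (x − 3)^2

So m_A(x) = (x - 3)^2 = x^2 - 6*x + 9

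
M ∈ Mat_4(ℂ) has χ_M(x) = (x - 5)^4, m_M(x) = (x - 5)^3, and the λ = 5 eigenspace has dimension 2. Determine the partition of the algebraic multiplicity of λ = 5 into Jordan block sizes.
Block sizes for λ = 5: [3, 1]

Step 1 — from the characteristic polynomial, algebraic multiplicity of λ = 5 is 4. From dim ker(M − (5)·I) = 2, there are exactly 2 Jordan blocks for λ = 5.
Step 2 — from the minimal polynomial, the factor (x − 5)^3 tells us the largest block for λ = 5 has size 3.
Step 3 — with total size 4, 2 blocks, and largest block 3, the block sizes (in nonincreasing order) are [3, 1].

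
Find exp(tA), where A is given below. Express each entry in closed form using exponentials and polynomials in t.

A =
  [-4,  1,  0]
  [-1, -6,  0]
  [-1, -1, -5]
e^{tA} =
  [t*exp(-5*t) + exp(-5*t), t*exp(-5*t), 0]
  [-t*exp(-5*t), -t*exp(-5*t) + exp(-5*t), 0]
  [-t*exp(-5*t), -t*exp(-5*t), exp(-5*t)]

Strategy: write A = P · J · P⁻¹ where J is a Jordan canonical form, so e^{tA} = P · e^{tJ} · P⁻¹, and e^{tJ} can be computed block-by-block.

A has Jordan form
J =
  [-5,  1,  0]
  [ 0, -5,  0]
  [ 0,  0, -5]
(up to reordering of blocks).

Per-block formulas:
  For a 1×1 block at λ = -5: exp(t · [-5]) = [e^(-5t)].
  For a 2×2 Jordan block J_2(-5): exp(t · J_2(-5)) = e^(-5t)·(I + t·N), where N is the 2×2 nilpotent shift.

After assembling e^{tJ} and conjugating by P, we get:

e^{tA} =
  [t*exp(-5*t) + exp(-5*t), t*exp(-5*t), 0]
  [-t*exp(-5*t), -t*exp(-5*t) + exp(-5*t), 0]
  [-t*exp(-5*t), -t*exp(-5*t), exp(-5*t)]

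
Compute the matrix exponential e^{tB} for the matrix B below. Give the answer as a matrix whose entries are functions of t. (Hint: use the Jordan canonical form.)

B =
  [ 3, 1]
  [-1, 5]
e^{tB} =
  [-t*exp(4*t) + exp(4*t), t*exp(4*t)]
  [-t*exp(4*t), t*exp(4*t) + exp(4*t)]

Strategy: write B = P · J · P⁻¹ where J is a Jordan canonical form, so e^{tB} = P · e^{tJ} · P⁻¹, and e^{tJ} can be computed block-by-block.

B has Jordan form
J =
  [4, 1]
  [0, 4]
(up to reordering of blocks).

Per-block formulas:
  For a 2×2 Jordan block J_2(4): exp(t · J_2(4)) = e^(4t)·(I + t·N), where N is the 2×2 nilpotent shift.

After assembling e^{tJ} and conjugating by P, we get:

e^{tB} =
  [-t*exp(4*t) + exp(4*t), t*exp(4*t)]
  [-t*exp(4*t), t*exp(4*t) + exp(4*t)]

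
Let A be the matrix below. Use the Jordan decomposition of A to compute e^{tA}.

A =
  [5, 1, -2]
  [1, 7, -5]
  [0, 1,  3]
e^{tA} =
  [t^2*exp(5*t)/2 + exp(5*t), t*exp(5*t), -t^2*exp(5*t)/2 - 2*t*exp(5*t)]
  [t^2*exp(5*t) + t*exp(5*t), 2*t*exp(5*t) + exp(5*t), -t^2*exp(5*t) - 5*t*exp(5*t)]
  [t^2*exp(5*t)/2, t*exp(5*t), -t^2*exp(5*t)/2 - 2*t*exp(5*t) + exp(5*t)]

Strategy: write A = P · J · P⁻¹ where J is a Jordan canonical form, so e^{tA} = P · e^{tJ} · P⁻¹, and e^{tJ} can be computed block-by-block.

A has Jordan form
J =
  [5, 1, 0]
  [0, 5, 1]
  [0, 0, 5]
(up to reordering of blocks).

Per-block formulas:
  For a 3×3 Jordan block J_3(5): exp(t · J_3(5)) = e^(5t)·(I + t·N + (t^2/2)·N^2), where N is the 3×3 nilpotent shift.

After assembling e^{tJ} and conjugating by P, we get:

e^{tA} =
  [t^2*exp(5*t)/2 + exp(5*t), t*exp(5*t), -t^2*exp(5*t)/2 - 2*t*exp(5*t)]
  [t^2*exp(5*t) + t*exp(5*t), 2*t*exp(5*t) + exp(5*t), -t^2*exp(5*t) - 5*t*exp(5*t)]
  [t^2*exp(5*t)/2, t*exp(5*t), -t^2*exp(5*t)/2 - 2*t*exp(5*t) + exp(5*t)]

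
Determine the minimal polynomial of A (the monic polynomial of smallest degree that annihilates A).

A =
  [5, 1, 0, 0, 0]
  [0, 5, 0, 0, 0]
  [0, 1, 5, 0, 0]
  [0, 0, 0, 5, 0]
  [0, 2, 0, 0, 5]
x^2 - 10*x + 25

The characteristic polynomial is χ_A(x) = (x - 5)^5, so the eigenvalues are known. The minimal polynomial is
  m_A(x) = Π_λ (x − λ)^{k_λ}
where k_λ is the size of the *largest* Jordan block for λ (equivalently, the smallest k with (A − λI)^k v = 0 for every generalised eigenvector v of λ).

  λ = 5: largest Jordan block has size 2, contributing (x − 5)^2

So m_A(x) = (x - 5)^2 = x^2 - 10*x + 25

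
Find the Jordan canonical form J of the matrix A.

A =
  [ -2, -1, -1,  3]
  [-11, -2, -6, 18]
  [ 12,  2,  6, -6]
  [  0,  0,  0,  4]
J_2(-1) ⊕ J_1(4) ⊕ J_1(4)

The characteristic polynomial is
  det(x·I − A) = x^4 - 6*x^3 + x^2 + 24*x + 16 = (x - 4)^2*(x + 1)^2

Eigenvalues and multiplicities (the geometric multiplicity of λ is n − rank(A − λI), which equals the number of Jordan blocks for λ):
  λ = -1: algebraic multiplicity = 2, geometric multiplicity = 1
  λ = 4: algebraic multiplicity = 2, geometric multiplicity = 2

Determining the block sizes for each eigenvalue:
  λ = -1: one block (gm = 1), so the single block has size am = 2 → block sizes [2]
  λ = 4: gm = am = 2, so every block has size 1 → block sizes [1, 1]

Assembling the blocks gives a Jordan form
J =
  [-1,  1, 0, 0]
  [ 0, -1, 0, 0]
  [ 0,  0, 4, 0]
  [ 0,  0, 0, 4]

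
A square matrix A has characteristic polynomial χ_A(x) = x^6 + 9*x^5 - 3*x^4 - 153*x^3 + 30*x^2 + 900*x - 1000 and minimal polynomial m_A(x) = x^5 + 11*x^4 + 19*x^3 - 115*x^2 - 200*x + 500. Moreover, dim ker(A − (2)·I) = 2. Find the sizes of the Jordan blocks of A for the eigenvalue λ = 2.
Block sizes for λ = 2: [2, 1]

Step 1 — from the characteristic polynomial, algebraic multiplicity of λ = 2 is 3. From dim ker(A − (2)·I) = 2, there are exactly 2 Jordan blocks for λ = 2.
Step 2 — from the minimal polynomial, the factor (x − 2)^2 tells us the largest block for λ = 2 has size 2.
Step 3 — with total size 3, 2 blocks, and largest block 2, the block sizes (in nonincreasing order) are [2, 1].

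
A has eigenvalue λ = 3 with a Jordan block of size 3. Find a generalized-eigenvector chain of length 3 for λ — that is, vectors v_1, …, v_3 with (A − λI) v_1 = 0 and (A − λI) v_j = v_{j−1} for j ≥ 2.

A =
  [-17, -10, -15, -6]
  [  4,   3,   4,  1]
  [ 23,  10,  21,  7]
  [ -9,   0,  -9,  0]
A Jordan chain for λ = 3 of length 3:
v_1 = (-12, 6, 12, 0)ᵀ
v_2 = (-10, 8, 16, -18)ᵀ
v_3 = (2, -3, 0, 0)ᵀ

Let N = A − (3)·I. We want v_3 with N^3 v_3 = 0 but N^2 v_3 ≠ 0; then v_{j-1} := N · v_j for j = 3, …, 2.

Pick v_3 = (2, -3, 0, 0)ᵀ.
Then v_2 = N · v_3 = (-10, 8, 16, -18)ᵀ.
Then v_1 = N · v_2 = (-12, 6, 12, 0)ᵀ.

Sanity check: (A − (3)·I) v_1 = (0, 0, 0, 0)ᵀ = 0. ✓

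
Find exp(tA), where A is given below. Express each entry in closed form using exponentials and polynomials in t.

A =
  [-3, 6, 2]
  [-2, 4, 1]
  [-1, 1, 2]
e^{tA} =
  [t^2*exp(t) - 4*t*exp(t) + exp(t), -2*t^2*exp(t) + 6*t*exp(t), 2*t*exp(t)]
  [t^2*exp(t)/2 - 2*t*exp(t), -t^2*exp(t) + 3*t*exp(t) + exp(t), t*exp(t)]
  [t^2*exp(t)/2 - t*exp(t), -t^2*exp(t) + t*exp(t), t*exp(t) + exp(t)]

Strategy: write A = P · J · P⁻¹ where J is a Jordan canonical form, so e^{tA} = P · e^{tJ} · P⁻¹, and e^{tJ} can be computed block-by-block.

A has Jordan form
J =
  [1, 1, 0]
  [0, 1, 1]
  [0, 0, 1]
(up to reordering of blocks).

Per-block formulas:
  For a 3×3 Jordan block J_3(1): exp(t · J_3(1)) = e^(1t)·(I + t·N + (t^2/2)·N^2), where N is the 3×3 nilpotent shift.

After assembling e^{tJ} and conjugating by P, we get:

e^{tA} =
  [t^2*exp(t) - 4*t*exp(t) + exp(t), -2*t^2*exp(t) + 6*t*exp(t), 2*t*exp(t)]
  [t^2*exp(t)/2 - 2*t*exp(t), -t^2*exp(t) + 3*t*exp(t) + exp(t), t*exp(t)]
  [t^2*exp(t)/2 - t*exp(t), -t^2*exp(t) + t*exp(t), t*exp(t) + exp(t)]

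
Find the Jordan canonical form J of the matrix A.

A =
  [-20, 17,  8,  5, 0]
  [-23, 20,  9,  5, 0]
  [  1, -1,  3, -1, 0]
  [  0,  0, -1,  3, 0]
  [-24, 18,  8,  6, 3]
J_1(-3) ⊕ J_3(3) ⊕ J_1(3)

The characteristic polynomial is
  det(x·I − A) = x^5 - 9*x^4 + 18*x^3 + 54*x^2 - 243*x + 243 = (x - 3)^4*(x + 3)

Eigenvalues and multiplicities (the geometric multiplicity of λ is n − rank(A − λI), which equals the number of Jordan blocks for λ):
  λ = -3: algebraic multiplicity = 1, geometric multiplicity = 1
  λ = 3: algebraic multiplicity = 4, geometric multiplicity = 2

Determining the block sizes for each eigenvalue:
  λ = -3: one block (gm = 1), so the single block has size am = 1 → block sizes [1]
  λ = 3: with am = 4 and gm = 2, the partition is not yet determined (e.g. several partitions of 4 into 2 parts exist). Let N = A − (3)·I. Computing rank(N^1) = 3, rank(N^2) = 2, rank(N^3) = 1; the number of blocks of size ≥ j is rank(N^{j−1}) − rank(N^j), giving [2, 1, 1]. So we have 1 block(s) of size 3, 1 block(s) of size 1 → block sizes [3, 1]

Assembling the blocks gives a Jordan form
J =
  [-3, 0, 0, 0, 0]
  [ 0, 3, 1, 0, 0]
  [ 0, 0, 3, 1, 0]
  [ 0, 0, 0, 3, 0]
  [ 0, 0, 0, 0, 3]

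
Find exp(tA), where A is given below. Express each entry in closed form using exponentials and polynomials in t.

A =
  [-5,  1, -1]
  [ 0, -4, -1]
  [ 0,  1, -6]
e^{tA} =
  [exp(-5*t), t*exp(-5*t), -t*exp(-5*t)]
  [0, t*exp(-5*t) + exp(-5*t), -t*exp(-5*t)]
  [0, t*exp(-5*t), -t*exp(-5*t) + exp(-5*t)]

Strategy: write A = P · J · P⁻¹ where J is a Jordan canonical form, so e^{tA} = P · e^{tJ} · P⁻¹, and e^{tJ} can be computed block-by-block.

A has Jordan form
J =
  [-5,  1,  0]
  [ 0, -5,  0]
  [ 0,  0, -5]
(up to reordering of blocks).

Per-block formulas:
  For a 2×2 Jordan block J_2(-5): exp(t · J_2(-5)) = e^(-5t)·(I + t·N), where N is the 2×2 nilpotent shift.
  For a 1×1 block at λ = -5: exp(t · [-5]) = [e^(-5t)].

After assembling e^{tJ} and conjugating by P, we get:

e^{tA} =
  [exp(-5*t), t*exp(-5*t), -t*exp(-5*t)]
  [0, t*exp(-5*t) + exp(-5*t), -t*exp(-5*t)]
  [0, t*exp(-5*t), -t*exp(-5*t) + exp(-5*t)]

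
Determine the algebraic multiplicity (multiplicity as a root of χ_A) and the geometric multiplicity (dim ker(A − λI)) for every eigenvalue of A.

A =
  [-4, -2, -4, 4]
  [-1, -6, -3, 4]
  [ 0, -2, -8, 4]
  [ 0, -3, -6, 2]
λ = -4: alg = 4, geom = 2

Step 1 — factor the characteristic polynomial to read off the algebraic multiplicities:
  χ_A(x) = (x + 4)^4

Step 2 — compute geometric multiplicities via the rank-nullity identity g(λ) = n − rank(A − λI):
  rank(A − (-4)·I) = 2, so dim ker(A − (-4)·I) = n − 2 = 2

Summary:
  λ = -4: algebraic multiplicity = 4, geometric multiplicity = 2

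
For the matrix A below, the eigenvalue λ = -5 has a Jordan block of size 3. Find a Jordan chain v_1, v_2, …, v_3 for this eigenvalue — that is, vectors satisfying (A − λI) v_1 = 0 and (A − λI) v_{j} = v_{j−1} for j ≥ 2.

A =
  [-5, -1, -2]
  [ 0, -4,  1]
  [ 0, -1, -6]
A Jordan chain for λ = -5 of length 3:
v_1 = (1, 0, 0)ᵀ
v_2 = (-1, 1, -1)ᵀ
v_3 = (0, 1, 0)ᵀ

Let N = A − (-5)·I. We want v_3 with N^3 v_3 = 0 but N^2 v_3 ≠ 0; then v_{j-1} := N · v_j for j = 3, …, 2.

Pick v_3 = (0, 1, 0)ᵀ.
Then v_2 = N · v_3 = (-1, 1, -1)ᵀ.
Then v_1 = N · v_2 = (1, 0, 0)ᵀ.

Sanity check: (A − (-5)·I) v_1 = (0, 0, 0)ᵀ = 0. ✓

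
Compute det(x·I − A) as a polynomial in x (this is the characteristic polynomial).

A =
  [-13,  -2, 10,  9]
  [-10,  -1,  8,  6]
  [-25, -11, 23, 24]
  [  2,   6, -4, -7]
x^4 - 2*x^3 - 12*x^2 - 14*x - 5

Expanding det(x·I − A) (e.g. by cofactor expansion or by noting that A is similar to its Jordan form J, which has the same characteristic polynomial as A) gives
  χ_A(x) = x^4 - 2*x^3 - 12*x^2 - 14*x - 5
which factors as (x - 5)*(x + 1)^3. The eigenvalues (with algebraic multiplicities) are λ = -1 with multiplicity 3, λ = 5 with multiplicity 1.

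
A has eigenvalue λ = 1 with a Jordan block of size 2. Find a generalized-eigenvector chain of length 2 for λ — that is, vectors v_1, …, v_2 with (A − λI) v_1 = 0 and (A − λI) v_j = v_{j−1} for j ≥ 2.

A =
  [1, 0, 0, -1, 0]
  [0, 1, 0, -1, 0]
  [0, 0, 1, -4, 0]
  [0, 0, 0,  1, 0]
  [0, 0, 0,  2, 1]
A Jordan chain for λ = 1 of length 2:
v_1 = (-1, -1, -4, 0, 2)ᵀ
v_2 = (0, 0, 0, 1, 0)ᵀ

Let N = A − (1)·I. We want v_2 with N^2 v_2 = 0 but N^1 v_2 ≠ 0; then v_{j-1} := N · v_j for j = 2, …, 2.

Pick v_2 = (0, 0, 0, 1, 0)ᵀ.
Then v_1 = N · v_2 = (-1, -1, -4, 0, 2)ᵀ.

Sanity check: (A − (1)·I) v_1 = (0, 0, 0, 0, 0)ᵀ = 0. ✓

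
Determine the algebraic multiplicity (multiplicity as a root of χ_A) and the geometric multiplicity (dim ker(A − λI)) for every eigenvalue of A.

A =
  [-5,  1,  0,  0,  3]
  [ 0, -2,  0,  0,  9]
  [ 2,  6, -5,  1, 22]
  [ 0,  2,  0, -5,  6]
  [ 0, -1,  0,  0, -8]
λ = -5: alg = 5, geom = 3

Step 1 — factor the characteristic polynomial to read off the algebraic multiplicities:
  χ_A(x) = (x + 5)^5

Step 2 — compute geometric multiplicities via the rank-nullity identity g(λ) = n − rank(A − λI):
  rank(A − (-5)·I) = 2, so dim ker(A − (-5)·I) = n − 2 = 3

Summary:
  λ = -5: algebraic multiplicity = 5, geometric multiplicity = 3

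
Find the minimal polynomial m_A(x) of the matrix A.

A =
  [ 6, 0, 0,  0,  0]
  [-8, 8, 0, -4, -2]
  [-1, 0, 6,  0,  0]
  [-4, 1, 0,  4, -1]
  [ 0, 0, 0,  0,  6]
x^2 - 12*x + 36

The characteristic polynomial is χ_A(x) = (x - 6)^5, so the eigenvalues are known. The minimal polynomial is
  m_A(x) = Π_λ (x − λ)^{k_λ}
where k_λ is the size of the *largest* Jordan block for λ (equivalently, the smallest k with (A − λI)^k v = 0 for every generalised eigenvector v of λ).

  λ = 6: largest Jordan block has size 2, contributing (x − 6)^2

So m_A(x) = (x - 6)^2 = x^2 - 12*x + 36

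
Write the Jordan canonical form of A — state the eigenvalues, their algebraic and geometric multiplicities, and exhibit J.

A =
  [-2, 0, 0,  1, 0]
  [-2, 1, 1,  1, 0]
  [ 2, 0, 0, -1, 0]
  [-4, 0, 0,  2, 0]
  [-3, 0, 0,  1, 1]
J_2(0) ⊕ J_1(0) ⊕ J_1(1) ⊕ J_1(1)

The characteristic polynomial is
  det(x·I − A) = x^5 - 2*x^4 + x^3 = x^3*(x - 1)^2

Eigenvalues and multiplicities (the geometric multiplicity of λ is n − rank(A − λI), which equals the number of Jordan blocks for λ):
  λ = 0: algebraic multiplicity = 3, geometric multiplicity = 2
  λ = 1: algebraic multiplicity = 2, geometric multiplicity = 2

Determining the block sizes for each eigenvalue:
  λ = 0: 2 blocks summing to 3 forces exactly one block of size 2 and the rest size 1 → block sizes [2, 1]
  λ = 1: gm = am = 2, so every block has size 1 → block sizes [1, 1]

Assembling the blocks gives a Jordan form
J =
  [0, 1, 0, 0, 0]
  [0, 0, 0, 0, 0]
  [0, 0, 0, 0, 0]
  [0, 0, 0, 1, 0]
  [0, 0, 0, 0, 1]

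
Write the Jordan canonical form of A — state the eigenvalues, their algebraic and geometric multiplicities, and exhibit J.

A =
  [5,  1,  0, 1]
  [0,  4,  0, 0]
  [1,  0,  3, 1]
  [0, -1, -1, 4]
J_3(4) ⊕ J_1(4)

The characteristic polynomial is
  det(x·I − A) = x^4 - 16*x^3 + 96*x^2 - 256*x + 256 = (x - 4)^4

Eigenvalues and multiplicities (the geometric multiplicity of λ is n − rank(A − λI), which equals the number of Jordan blocks for λ):
  λ = 4: algebraic multiplicity = 4, geometric multiplicity = 2

Determining the block sizes for each eigenvalue:
  λ = 4: with am = 4 and gm = 2, the partition is not yet determined (e.g. several partitions of 4 into 2 parts exist). Let N = A − (4)·I. Computing rank(N^1) = 2, rank(N^2) = 1, rank(N^3) = 0; the number of blocks of size ≥ j is rank(N^{j−1}) − rank(N^j), giving [2, 1, 1]. So we have 1 block(s) of size 3, 1 block(s) of size 1 → block sizes [3, 1]

Assembling the blocks gives a Jordan form
J =
  [4, 1, 0, 0]
  [0, 4, 1, 0]
  [0, 0, 4, 0]
  [0, 0, 0, 4]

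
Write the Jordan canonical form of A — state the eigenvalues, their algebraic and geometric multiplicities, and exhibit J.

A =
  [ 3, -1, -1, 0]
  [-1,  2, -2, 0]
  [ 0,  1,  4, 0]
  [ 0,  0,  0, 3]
J_3(3) ⊕ J_1(3)

The characteristic polynomial is
  det(x·I − A) = x^4 - 12*x^3 + 54*x^2 - 108*x + 81 = (x - 3)^4

Eigenvalues and multiplicities (the geometric multiplicity of λ is n − rank(A − λI), which equals the number of Jordan blocks for λ):
  λ = 3: algebraic multiplicity = 4, geometric multiplicity = 2

Determining the block sizes for each eigenvalue:
  λ = 3: with am = 4 and gm = 2, the partition is not yet determined (e.g. several partitions of 4 into 2 parts exist). Let N = A − (3)·I. Computing rank(N^1) = 2, rank(N^2) = 1, rank(N^3) = 0; the number of blocks of size ≥ j is rank(N^{j−1}) − rank(N^j), giving [2, 1, 1]. So we have 1 block(s) of size 3, 1 block(s) of size 1 → block sizes [3, 1]

Assembling the blocks gives a Jordan form
J =
  [3, 1, 0, 0]
  [0, 3, 1, 0]
  [0, 0, 3, 0]
  [0, 0, 0, 3]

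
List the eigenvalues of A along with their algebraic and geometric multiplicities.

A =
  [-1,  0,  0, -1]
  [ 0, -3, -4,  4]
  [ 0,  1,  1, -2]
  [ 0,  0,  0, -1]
λ = -1: alg = 4, geom = 2

Step 1 — factor the characteristic polynomial to read off the algebraic multiplicities:
  χ_A(x) = (x + 1)^4

Step 2 — compute geometric multiplicities via the rank-nullity identity g(λ) = n − rank(A − λI):
  rank(A − (-1)·I) = 2, so dim ker(A − (-1)·I) = n − 2 = 2

Summary:
  λ = -1: algebraic multiplicity = 4, geometric multiplicity = 2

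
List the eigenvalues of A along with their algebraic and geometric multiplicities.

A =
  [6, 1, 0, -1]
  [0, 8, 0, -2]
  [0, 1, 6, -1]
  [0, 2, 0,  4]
λ = 6: alg = 4, geom = 3

Step 1 — factor the characteristic polynomial to read off the algebraic multiplicities:
  χ_A(x) = (x - 6)^4

Step 2 — compute geometric multiplicities via the rank-nullity identity g(λ) = n − rank(A − λI):
  rank(A − (6)·I) = 1, so dim ker(A − (6)·I) = n − 1 = 3

Summary:
  λ = 6: algebraic multiplicity = 4, geometric multiplicity = 3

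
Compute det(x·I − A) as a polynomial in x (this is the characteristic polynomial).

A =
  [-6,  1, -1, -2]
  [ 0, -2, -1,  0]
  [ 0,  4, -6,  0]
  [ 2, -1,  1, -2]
x^4 + 16*x^3 + 96*x^2 + 256*x + 256

Expanding det(x·I − A) (e.g. by cofactor expansion or by noting that A is similar to its Jordan form J, which has the same characteristic polynomial as A) gives
  χ_A(x) = x^4 + 16*x^3 + 96*x^2 + 256*x + 256
which factors as (x + 4)^4. The eigenvalues (with algebraic multiplicities) are λ = -4 with multiplicity 4.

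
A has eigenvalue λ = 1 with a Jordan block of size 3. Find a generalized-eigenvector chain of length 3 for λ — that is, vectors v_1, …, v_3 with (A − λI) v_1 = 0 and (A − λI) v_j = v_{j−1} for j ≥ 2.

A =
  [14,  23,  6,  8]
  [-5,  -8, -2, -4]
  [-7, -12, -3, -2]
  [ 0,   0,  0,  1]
A Jordan chain for λ = 1 of length 3:
v_1 = (12, -6, -3, 0)ᵀ
v_2 = (13, -5, -7, 0)ᵀ
v_3 = (1, 0, 0, 0)ᵀ

Let N = A − (1)·I. We want v_3 with N^3 v_3 = 0 but N^2 v_3 ≠ 0; then v_{j-1} := N · v_j for j = 3, …, 2.

Pick v_3 = (1, 0, 0, 0)ᵀ.
Then v_2 = N · v_3 = (13, -5, -7, 0)ᵀ.
Then v_1 = N · v_2 = (12, -6, -3, 0)ᵀ.

Sanity check: (A − (1)·I) v_1 = (0, 0, 0, 0)ᵀ = 0. ✓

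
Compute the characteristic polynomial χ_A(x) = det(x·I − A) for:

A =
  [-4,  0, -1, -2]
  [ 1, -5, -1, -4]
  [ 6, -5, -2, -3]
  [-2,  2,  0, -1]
x^4 + 12*x^3 + 54*x^2 + 108*x + 81

Expanding det(x·I − A) (e.g. by cofactor expansion or by noting that A is similar to its Jordan form J, which has the same characteristic polynomial as A) gives
  χ_A(x) = x^4 + 12*x^3 + 54*x^2 + 108*x + 81
which factors as (x + 3)^4. The eigenvalues (with algebraic multiplicities) are λ = -3 with multiplicity 4.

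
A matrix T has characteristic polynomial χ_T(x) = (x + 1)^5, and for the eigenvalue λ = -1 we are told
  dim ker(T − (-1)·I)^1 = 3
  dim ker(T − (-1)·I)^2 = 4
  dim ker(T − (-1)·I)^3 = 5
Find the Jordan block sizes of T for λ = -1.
Block sizes for λ = -1: [3, 1, 1]

From the dimensions of kernels of powers, the number of Jordan blocks of size at least j is d_j − d_{j−1} where d_j = dim ker(N^j) (with d_0 = 0). Computing the differences gives [3, 1, 1].
The number of blocks of size exactly k is (#blocks of size ≥ k) − (#blocks of size ≥ k + 1), so the partition is: 2 block(s) of size 1, 1 block(s) of size 3.
In nonincreasing order the block sizes are [3, 1, 1].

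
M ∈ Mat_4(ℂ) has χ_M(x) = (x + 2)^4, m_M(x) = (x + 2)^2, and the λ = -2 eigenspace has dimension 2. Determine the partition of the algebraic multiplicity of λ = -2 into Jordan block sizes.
Block sizes for λ = -2: [2, 2]

Step 1 — from the characteristic polynomial, algebraic multiplicity of λ = -2 is 4. From dim ker(M − (-2)·I) = 2, there are exactly 2 Jordan blocks for λ = -2.
Step 2 — from the minimal polynomial, the factor (x + 2)^2 tells us the largest block for λ = -2 has size 2.
Step 3 — with total size 4, 2 blocks, and largest block 2, the block sizes (in nonincreasing order) are [2, 2].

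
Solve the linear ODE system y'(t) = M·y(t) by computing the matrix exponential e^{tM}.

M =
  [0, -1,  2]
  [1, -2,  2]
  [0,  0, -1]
e^{tM} =
  [t*exp(-t) + exp(-t), -t*exp(-t), 2*t*exp(-t)]
  [t*exp(-t), -t*exp(-t) + exp(-t), 2*t*exp(-t)]
  [0, 0, exp(-t)]

Strategy: write M = P · J · P⁻¹ where J is a Jordan canonical form, so e^{tM} = P · e^{tJ} · P⁻¹, and e^{tJ} can be computed block-by-block.

M has Jordan form
J =
  [-1,  1,  0]
  [ 0, -1,  0]
  [ 0,  0, -1]
(up to reordering of blocks).

Per-block formulas:
  For a 2×2 Jordan block J_2(-1): exp(t · J_2(-1)) = e^(-1t)·(I + t·N), where N is the 2×2 nilpotent shift.
  For a 1×1 block at λ = -1: exp(t · [-1]) = [e^(-1t)].

After assembling e^{tJ} and conjugating by P, we get:

e^{tM} =
  [t*exp(-t) + exp(-t), -t*exp(-t), 2*t*exp(-t)]
  [t*exp(-t), -t*exp(-t) + exp(-t), 2*t*exp(-t)]
  [0, 0, exp(-t)]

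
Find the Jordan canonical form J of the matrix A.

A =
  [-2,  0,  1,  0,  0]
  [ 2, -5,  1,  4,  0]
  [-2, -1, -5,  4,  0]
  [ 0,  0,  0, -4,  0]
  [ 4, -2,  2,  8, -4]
J_3(-4) ⊕ J_1(-4) ⊕ J_1(-4)

The characteristic polynomial is
  det(x·I − A) = x^5 + 20*x^4 + 160*x^3 + 640*x^2 + 1280*x + 1024 = (x + 4)^5

Eigenvalues and multiplicities (the geometric multiplicity of λ is n − rank(A − λI), which equals the number of Jordan blocks for λ):
  λ = -4: algebraic multiplicity = 5, geometric multiplicity = 3

Determining the block sizes for each eigenvalue:
  λ = -4: with am = 5 and gm = 3, the partition is not yet determined (e.g. several partitions of 5 into 3 parts exist). Let N = A − (-4)·I. Computing rank(N^1) = 2, rank(N^2) = 1, rank(N^3) = 0; the number of blocks of size ≥ j is rank(N^{j−1}) − rank(N^j), giving [3, 1, 1]. So we have 1 block(s) of size 3, 2 block(s) of size 1 → block sizes [3, 1, 1]

Assembling the blocks gives a Jordan form
J =
  [-4,  1,  0,  0,  0]
  [ 0, -4,  1,  0,  0]
  [ 0,  0, -4,  0,  0]
  [ 0,  0,  0, -4,  0]
  [ 0,  0,  0,  0, -4]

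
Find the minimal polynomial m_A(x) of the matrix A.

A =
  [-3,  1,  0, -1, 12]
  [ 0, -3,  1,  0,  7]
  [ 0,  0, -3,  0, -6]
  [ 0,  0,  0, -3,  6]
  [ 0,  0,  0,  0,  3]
x^4 + 6*x^3 - 54*x - 81

The characteristic polynomial is χ_A(x) = (x - 3)*(x + 3)^4, so the eigenvalues are known. The minimal polynomial is
  m_A(x) = Π_λ (x − λ)^{k_λ}
where k_λ is the size of the *largest* Jordan block for λ (equivalently, the smallest k with (A − λI)^k v = 0 for every generalised eigenvector v of λ).

  λ = -3: largest Jordan block has size 3, contributing (x + 3)^3
  λ = 3: largest Jordan block has size 1, contributing (x − 3)

So m_A(x) = (x - 3)*(x + 3)^3 = x^4 + 6*x^3 - 54*x - 81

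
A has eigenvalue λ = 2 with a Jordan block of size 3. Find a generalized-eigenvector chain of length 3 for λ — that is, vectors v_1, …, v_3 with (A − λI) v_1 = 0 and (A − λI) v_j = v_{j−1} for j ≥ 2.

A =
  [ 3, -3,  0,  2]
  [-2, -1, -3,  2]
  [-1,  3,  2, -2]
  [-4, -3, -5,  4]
A Jordan chain for λ = 2 of length 3:
v_1 = (-1, -1, 1, -1)ᵀ
v_2 = (1, -2, -1, -4)ᵀ
v_3 = (1, 0, 0, 0)ᵀ

Let N = A − (2)·I. We want v_3 with N^3 v_3 = 0 but N^2 v_3 ≠ 0; then v_{j-1} := N · v_j for j = 3, …, 2.

Pick v_3 = (1, 0, 0, 0)ᵀ.
Then v_2 = N · v_3 = (1, -2, -1, -4)ᵀ.
Then v_1 = N · v_2 = (-1, -1, 1, -1)ᵀ.

Sanity check: (A − (2)·I) v_1 = (0, 0, 0, 0)ᵀ = 0. ✓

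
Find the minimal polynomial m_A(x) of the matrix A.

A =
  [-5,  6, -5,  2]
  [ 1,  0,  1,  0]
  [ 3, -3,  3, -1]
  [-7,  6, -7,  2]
x^3

The characteristic polynomial is χ_A(x) = x^4, so the eigenvalues are known. The minimal polynomial is
  m_A(x) = Π_λ (x − λ)^{k_λ}
where k_λ is the size of the *largest* Jordan block for λ (equivalently, the smallest k with (A − λI)^k v = 0 for every generalised eigenvector v of λ).

  λ = 0: largest Jordan block has size 3, contributing (x − 0)^3

So m_A(x) = x^3 = x^3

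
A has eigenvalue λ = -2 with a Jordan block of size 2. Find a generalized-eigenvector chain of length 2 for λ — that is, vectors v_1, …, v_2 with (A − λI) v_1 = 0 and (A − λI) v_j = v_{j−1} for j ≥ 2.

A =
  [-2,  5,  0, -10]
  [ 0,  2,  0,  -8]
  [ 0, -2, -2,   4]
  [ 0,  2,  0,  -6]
A Jordan chain for λ = -2 of length 2:
v_1 = (5, 4, -2, 2)ᵀ
v_2 = (0, 1, 0, 0)ᵀ

Let N = A − (-2)·I. We want v_2 with N^2 v_2 = 0 but N^1 v_2 ≠ 0; then v_{j-1} := N · v_j for j = 2, …, 2.

Pick v_2 = (0, 1, 0, 0)ᵀ.
Then v_1 = N · v_2 = (5, 4, -2, 2)ᵀ.

Sanity check: (A − (-2)·I) v_1 = (0, 0, 0, 0)ᵀ = 0. ✓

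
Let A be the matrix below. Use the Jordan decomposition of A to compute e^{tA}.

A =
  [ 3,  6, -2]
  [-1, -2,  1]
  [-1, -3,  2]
e^{tA} =
  [2*t*exp(t) + exp(t), 6*t*exp(t), -2*t*exp(t)]
  [-t*exp(t), -3*t*exp(t) + exp(t), t*exp(t)]
  [-t*exp(t), -3*t*exp(t), t*exp(t) + exp(t)]

Strategy: write A = P · J · P⁻¹ where J is a Jordan canonical form, so e^{tA} = P · e^{tJ} · P⁻¹, and e^{tJ} can be computed block-by-block.

A has Jordan form
J =
  [1, 1, 0]
  [0, 1, 0]
  [0, 0, 1]
(up to reordering of blocks).

Per-block formulas:
  For a 1×1 block at λ = 1: exp(t · [1]) = [e^(1t)].
  For a 2×2 Jordan block J_2(1): exp(t · J_2(1)) = e^(1t)·(I + t·N), where N is the 2×2 nilpotent shift.

After assembling e^{tJ} and conjugating by P, we get:

e^{tA} =
  [2*t*exp(t) + exp(t), 6*t*exp(t), -2*t*exp(t)]
  [-t*exp(t), -3*t*exp(t) + exp(t), t*exp(t)]
  [-t*exp(t), -3*t*exp(t), t*exp(t) + exp(t)]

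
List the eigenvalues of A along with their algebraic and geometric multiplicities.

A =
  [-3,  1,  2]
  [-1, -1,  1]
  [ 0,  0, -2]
λ = -2: alg = 3, geom = 1

Step 1 — factor the characteristic polynomial to read off the algebraic multiplicities:
  χ_A(x) = (x + 2)^3

Step 2 — compute geometric multiplicities via the rank-nullity identity g(λ) = n − rank(A − λI):
  rank(A − (-2)·I) = 2, so dim ker(A − (-2)·I) = n − 2 = 1

Summary:
  λ = -2: algebraic multiplicity = 3, geometric multiplicity = 1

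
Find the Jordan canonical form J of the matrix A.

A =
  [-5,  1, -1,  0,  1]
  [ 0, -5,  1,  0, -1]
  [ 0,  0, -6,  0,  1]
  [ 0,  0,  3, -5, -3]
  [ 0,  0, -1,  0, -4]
J_3(-5) ⊕ J_1(-5) ⊕ J_1(-5)

The characteristic polynomial is
  det(x·I − A) = x^5 + 25*x^4 + 250*x^3 + 1250*x^2 + 3125*x + 3125 = (x + 5)^5

Eigenvalues and multiplicities (the geometric multiplicity of λ is n − rank(A − λI), which equals the number of Jordan blocks for λ):
  λ = -5: algebraic multiplicity = 5, geometric multiplicity = 3

Determining the block sizes for each eigenvalue:
  λ = -5: with am = 5 and gm = 3, the partition is not yet determined (e.g. several partitions of 5 into 3 parts exist). Let N = A − (-5)·I. Computing rank(N^1) = 2, rank(N^2) = 1, rank(N^3) = 0; the number of blocks of size ≥ j is rank(N^{j−1}) − rank(N^j), giving [3, 1, 1]. So we have 1 block(s) of size 3, 2 block(s) of size 1 → block sizes [3, 1, 1]

Assembling the blocks gives a Jordan form
J =
  [-5,  1,  0,  0,  0]
  [ 0, -5,  1,  0,  0]
  [ 0,  0, -5,  0,  0]
  [ 0,  0,  0, -5,  0]
  [ 0,  0,  0,  0, -5]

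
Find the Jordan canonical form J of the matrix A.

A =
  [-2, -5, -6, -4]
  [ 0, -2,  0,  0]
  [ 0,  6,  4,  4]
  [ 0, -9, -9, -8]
J_2(-2) ⊕ J_2(-2)

The characteristic polynomial is
  det(x·I − A) = x^4 + 8*x^3 + 24*x^2 + 32*x + 16 = (x + 2)^4

Eigenvalues and multiplicities (the geometric multiplicity of λ is n − rank(A − λI), which equals the number of Jordan blocks for λ):
  λ = -2: algebraic multiplicity = 4, geometric multiplicity = 2

Determining the block sizes for each eigenvalue:
  λ = -2: with am = 4 and gm = 2, the partition is not yet determined (e.g. several partitions of 4 into 2 parts exist). Let N = A − (-2)·I. Computing rank(N^1) = 2, rank(N^2) = 0; the number of blocks of size ≥ j is rank(N^{j−1}) − rank(N^j), giving [2, 2]. So we have 2 block(s) of size 2 → block sizes [2, 2]

Assembling the blocks gives a Jordan form
J =
  [-2,  1,  0,  0]
  [ 0, -2,  0,  0]
  [ 0,  0, -2,  1]
  [ 0,  0,  0, -2]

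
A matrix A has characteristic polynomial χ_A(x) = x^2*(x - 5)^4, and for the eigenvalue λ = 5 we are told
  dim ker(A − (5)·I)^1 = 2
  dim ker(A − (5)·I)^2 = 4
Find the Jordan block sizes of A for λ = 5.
Block sizes for λ = 5: [2, 2]

From the dimensions of kernels of powers, the number of Jordan blocks of size at least j is d_j − d_{j−1} where d_j = dim ker(N^j) (with d_0 = 0). Computing the differences gives [2, 2].
The number of blocks of size exactly k is (#blocks of size ≥ k) − (#blocks of size ≥ k + 1), so the partition is: 2 block(s) of size 2.
In nonincreasing order the block sizes are [2, 2].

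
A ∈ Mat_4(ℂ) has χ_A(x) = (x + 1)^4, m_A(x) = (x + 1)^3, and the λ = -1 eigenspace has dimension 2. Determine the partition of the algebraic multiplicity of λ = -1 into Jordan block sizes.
Block sizes for λ = -1: [3, 1]

Step 1 — from the characteristic polynomial, algebraic multiplicity of λ = -1 is 4. From dim ker(A − (-1)·I) = 2, there are exactly 2 Jordan blocks for λ = -1.
Step 2 — from the minimal polynomial, the factor (x + 1)^3 tells us the largest block for λ = -1 has size 3.
Step 3 — with total size 4, 2 blocks, and largest block 3, the block sizes (in nonincreasing order) are [3, 1].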